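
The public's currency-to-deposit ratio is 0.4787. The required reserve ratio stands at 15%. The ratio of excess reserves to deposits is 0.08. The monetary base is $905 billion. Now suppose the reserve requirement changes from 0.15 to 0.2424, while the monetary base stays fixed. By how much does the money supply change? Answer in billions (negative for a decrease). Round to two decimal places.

Initially m₁ = (1 + 0.4787) / (0.15 + 0.08 + 0.4787) ≈ 2.086496, so M₁ = 2.086496 × 905 ≈ 1888.2789 billion.
After the change m₂ = (1 + 0.4787) / (0.2424 + 0.08 + 0.4787) ≈ 1.845837, so M₂ = 1.845837 × 905 ≈ 1670.4825 billion.
ΔM = M₂ − M₁ = 1670.4825 − 1888.2789 = -217.7964 billion.

-217.80 billion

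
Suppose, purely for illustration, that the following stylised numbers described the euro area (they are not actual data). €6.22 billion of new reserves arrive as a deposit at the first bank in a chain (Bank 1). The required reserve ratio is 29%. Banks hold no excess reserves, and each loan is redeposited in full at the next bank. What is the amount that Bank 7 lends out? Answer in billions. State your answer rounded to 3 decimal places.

€0.566 billion

Each bank lends a fraction (1 − rr) = 0.7100 of the deposit it receives, so Bank 7 receives 6.22·0.7100^6 and lends 6.22·0.7100^7 ≈ 0.5657 billion.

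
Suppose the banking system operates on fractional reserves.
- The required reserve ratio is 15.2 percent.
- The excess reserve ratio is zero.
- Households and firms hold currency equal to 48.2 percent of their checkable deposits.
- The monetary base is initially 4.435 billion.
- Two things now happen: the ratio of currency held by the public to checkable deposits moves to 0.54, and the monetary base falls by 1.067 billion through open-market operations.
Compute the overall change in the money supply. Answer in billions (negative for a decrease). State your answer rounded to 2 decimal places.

Before: m₁ = (1 + 0.482) / (0.152 + 0.482) ≈ 2.3375, MB₁ = 4.435, so M₁ = 2.3375 × 4.435 ≈ 10.3668 billion.
After: m₂ = (1 + 0.54) / (0.152 + 0.54) ≈ 2.2254, MB₂ = 4.435 − 1.067 = 3.368, so M₂ = 2.2254 × 3.368 ≈ 7.4951 billion.
ΔM = M₂ − M₁ = 7.4951 − 10.3668 = -2.8717 billion.

-2.87 billion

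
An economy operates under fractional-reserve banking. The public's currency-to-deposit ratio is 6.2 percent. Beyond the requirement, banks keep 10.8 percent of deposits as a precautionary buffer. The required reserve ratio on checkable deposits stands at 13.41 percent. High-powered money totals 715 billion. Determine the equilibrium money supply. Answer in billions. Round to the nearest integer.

2497 billion

The money multiplier is m = (1 + c) / (rr + e + c) = (1 + 0.062) / (0.1341 + 0.108 + 0.062) ≈ 3.4923.
So M = m × MB = 3.4923 × 715 = 2496.9945 billion.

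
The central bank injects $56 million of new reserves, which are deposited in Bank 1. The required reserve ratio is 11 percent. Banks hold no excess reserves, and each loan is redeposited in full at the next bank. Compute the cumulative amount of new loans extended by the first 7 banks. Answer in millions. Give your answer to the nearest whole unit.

$253 million

Bank i lends (1 − rr)^i of the original deposit: Bank 1 lends 56·0.8900 = 49.8400, Bank 2 lends 56·0.8900² = 44.3576, and so on.
Summing a geometric series: total = 56·[0.8900·(1 − 0.8900^7) / (1 − 0.8900)] ≈ 252.6828 million.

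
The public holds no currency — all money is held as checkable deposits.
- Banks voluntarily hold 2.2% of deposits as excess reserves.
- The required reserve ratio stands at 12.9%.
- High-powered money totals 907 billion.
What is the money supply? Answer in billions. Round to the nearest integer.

6007 billion

The money multiplier is m = 1 / (rr + e) = 1 / (0.129 + 0.022) ≈ 6.6225.
So M = m × MB = 6.6225 × 907 = 6006.6075 billion.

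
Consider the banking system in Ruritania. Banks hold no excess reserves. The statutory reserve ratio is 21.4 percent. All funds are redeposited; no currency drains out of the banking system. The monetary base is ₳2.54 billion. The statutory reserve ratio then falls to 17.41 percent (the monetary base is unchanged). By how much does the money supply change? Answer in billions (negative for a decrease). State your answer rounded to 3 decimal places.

₳2.720 billion

Initially m₁ = 1 / (0.214) ≈ 4.67290, so M₁ = 4.67290 × 2.54 ≈ 11.8692 billion.
After the change m₂ = 1 / (0.1741) ≈ 5.74383, so M₂ = 5.74383 × 2.54 ≈ 14.5893 billion.
ΔM = M₂ − M₁ = 14.5893 − 11.8692 = 2.7201 billion.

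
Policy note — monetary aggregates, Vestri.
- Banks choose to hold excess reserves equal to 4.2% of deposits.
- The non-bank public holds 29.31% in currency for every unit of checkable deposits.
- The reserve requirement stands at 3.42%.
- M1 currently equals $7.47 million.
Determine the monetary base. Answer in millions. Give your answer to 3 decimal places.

$2.133 million

The money multiplier is m = (1 + c) / (rr + e + c) = (1 + 0.2931) / (0.0342 + 0.042 + 0.2931) ≈ 3.50149.
MB = M / m = 7.47 / 3.50149 ≈ 2.1334 million.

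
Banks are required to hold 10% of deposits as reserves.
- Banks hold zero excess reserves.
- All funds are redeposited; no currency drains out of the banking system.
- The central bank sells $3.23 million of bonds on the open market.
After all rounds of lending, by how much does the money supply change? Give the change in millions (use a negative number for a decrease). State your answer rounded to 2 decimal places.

-32.30 million

The simple money multiplier is m = 1/rr = 1/0.1 = 10.
An open-market sale reduces the monetary base by 3.23 million, so ΔM = m × ΔMB = 10 × (−3.23) = -32.3 million.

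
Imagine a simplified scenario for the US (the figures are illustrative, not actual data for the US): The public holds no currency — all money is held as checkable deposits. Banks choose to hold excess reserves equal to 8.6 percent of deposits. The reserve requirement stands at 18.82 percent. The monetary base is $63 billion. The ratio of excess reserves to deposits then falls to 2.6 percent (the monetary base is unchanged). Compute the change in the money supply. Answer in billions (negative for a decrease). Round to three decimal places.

$64.358 billion

Initially m₁ = 1 / (0.1882 + 0.086) ≈ 3.646973, so M₁ = 3.646973 × 63 ≈ 229.7593 billion.
After the change m₂ = 1 / (0.1882 + 0.026) ≈ 4.668534, so M₂ = 4.668534 × 63 ≈ 294.1176 billion.
ΔM = M₂ − M₁ = 294.1176 − 229.7593 = 64.3583 billion.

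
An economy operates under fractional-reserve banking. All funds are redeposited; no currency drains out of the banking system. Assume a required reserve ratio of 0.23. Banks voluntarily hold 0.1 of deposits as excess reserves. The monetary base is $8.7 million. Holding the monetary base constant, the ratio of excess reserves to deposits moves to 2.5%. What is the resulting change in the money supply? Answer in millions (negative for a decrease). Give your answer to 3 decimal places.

$7.754 million

Initially m₁ = 1 / (0.23 + 0.1) ≈ 3.03030, so M₁ = 3.03030 × 8.7 ≈ 26.3636 million.
After the change m₂ = 1 / (0.23 + 0.025) ≈ 3.92157, so M₂ = 3.92157 × 8.7 ≈ 34.1177 million.
ΔM = M₂ − M₁ = 34.1177 − 26.3636 = 7.7541 million.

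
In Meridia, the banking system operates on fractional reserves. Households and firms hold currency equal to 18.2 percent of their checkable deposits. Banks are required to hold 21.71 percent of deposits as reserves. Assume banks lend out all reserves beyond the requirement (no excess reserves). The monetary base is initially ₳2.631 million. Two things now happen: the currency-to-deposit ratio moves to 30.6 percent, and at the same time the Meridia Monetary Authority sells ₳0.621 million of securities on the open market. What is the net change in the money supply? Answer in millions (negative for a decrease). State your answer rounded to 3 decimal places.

Before: m₁ = (1 + 0.182) / (0.2171 + 0.182) ≈ 2.96166, MB₁ = 2.631, so M₁ = 2.96166 × 2.631 ≈ 7.7921 million.
After: m₂ = (1 + 0.306) / (0.2171 + 0.306) ≈ 2.49665, MB₂ = 2.631 − 0.621 = 2.01, so M₂ = 2.49665 × 2.01 ≈ 5.0183 million.
ΔM = M₂ − M₁ = 5.0183 − 7.7921 = -2.7738 million.

-2.774 million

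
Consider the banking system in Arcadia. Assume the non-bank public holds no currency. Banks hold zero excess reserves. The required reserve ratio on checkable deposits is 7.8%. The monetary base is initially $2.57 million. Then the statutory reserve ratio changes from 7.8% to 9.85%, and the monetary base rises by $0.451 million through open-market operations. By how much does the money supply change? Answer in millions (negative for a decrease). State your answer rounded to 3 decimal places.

Before: m₁ = 1 / (0.078) ≈ 12.82051, MB₁ = 2.57, so M₁ = 12.82051 × 2.57 ≈ 32.9487 million.
After: m₂ = 1 / (0.0985) ≈ 10.15228, MB₂ = 2.57 + 0.451 = 3.021, so M₂ = 10.15228 × 3.021 ≈ 30.67 million.
ΔM = M₂ − M₁ = 30.67 − 32.9487 = -2.2787 million.

-2.279 million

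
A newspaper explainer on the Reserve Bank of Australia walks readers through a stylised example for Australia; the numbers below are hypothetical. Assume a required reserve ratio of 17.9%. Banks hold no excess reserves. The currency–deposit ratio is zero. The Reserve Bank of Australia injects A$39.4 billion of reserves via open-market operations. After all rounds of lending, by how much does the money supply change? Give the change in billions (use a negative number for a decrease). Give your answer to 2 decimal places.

A$220.11 billion

The simple money multiplier is m = 1/rr = 1/0.179 ≈ 5.58659.
An open-market purchase increases the monetary base by 39.4 billion, so ΔM = m × ΔMB = 5.58659 × 39.4 ≈ 220.1116 billion.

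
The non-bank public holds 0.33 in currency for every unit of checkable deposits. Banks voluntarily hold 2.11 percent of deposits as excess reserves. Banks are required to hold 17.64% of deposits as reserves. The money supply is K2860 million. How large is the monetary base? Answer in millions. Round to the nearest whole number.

K1134 million

The money multiplier is m = (1 + c) / (rr + e + c) = (1 + 0.33) / (0.1764 + 0.0211 + 0.33) ≈ 2.52133.
MB = M / m = 2860 / 2.52133 ≈ 1134.322 million.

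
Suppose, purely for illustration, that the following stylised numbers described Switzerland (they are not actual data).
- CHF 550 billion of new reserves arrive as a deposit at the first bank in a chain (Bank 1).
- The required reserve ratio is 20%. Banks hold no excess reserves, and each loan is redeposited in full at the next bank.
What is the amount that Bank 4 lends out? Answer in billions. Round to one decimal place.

CHF 225.3 billion

Each bank lends a fraction (1 − rr) = 0.8000 of the deposit it receives, so Bank 4 receives 550·0.8000^3 and lends 550·0.8000^4 = 225.2800 billion.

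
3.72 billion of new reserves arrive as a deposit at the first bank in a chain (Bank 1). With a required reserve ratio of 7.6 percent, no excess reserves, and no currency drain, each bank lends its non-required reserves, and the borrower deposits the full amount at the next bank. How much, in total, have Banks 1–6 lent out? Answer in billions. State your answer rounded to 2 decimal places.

Bank i lends (1 − rr)^i of the original deposit: Bank 1 lends 3.72·0.9240 ≈ 3.4373, Bank 2 lends 3.72·0.9240² ≈ 3.1760, and so on.
Summing a geometric series: total = 3.72·[0.9240·(1 − 0.9240^6) / (1 − 0.9240)] ≈ 17.0803 billion.

17.08 billion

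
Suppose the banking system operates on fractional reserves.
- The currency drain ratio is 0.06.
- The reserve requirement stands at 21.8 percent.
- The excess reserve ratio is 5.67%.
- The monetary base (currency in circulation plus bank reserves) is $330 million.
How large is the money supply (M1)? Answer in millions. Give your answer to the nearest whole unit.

$1045 million

The money multiplier is m = (1 + c) / (rr + e + c) = (1 + 0.06) / (0.218 + 0.0567 + 0.06) ≈ 3.1670.
So M = m × MB = 3.1670 × 330 = 1045.11 million.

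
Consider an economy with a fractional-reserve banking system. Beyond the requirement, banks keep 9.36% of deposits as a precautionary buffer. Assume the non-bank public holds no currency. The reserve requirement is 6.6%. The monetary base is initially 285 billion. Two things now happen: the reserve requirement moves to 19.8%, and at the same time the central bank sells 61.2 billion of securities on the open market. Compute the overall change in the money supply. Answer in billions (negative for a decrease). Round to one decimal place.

Before: m₁ = 1 / (0.066 + 0.0936) ≈ 6.26566, MB₁ = 285, so M₁ = 6.26566 × 285 = 1785.7131 billion.
After: m₂ = 1 / (0.198 + 0.0936) ≈ 3.42936, MB₂ = 285 − 61.2 = 223.8, so M₂ = 3.42936 × 223.8 ≈ 767.4908 billion.
ΔM = M₂ − M₁ = 767.4908 − 1785.7131 = -1018.2223 billion.

-1018.2 billion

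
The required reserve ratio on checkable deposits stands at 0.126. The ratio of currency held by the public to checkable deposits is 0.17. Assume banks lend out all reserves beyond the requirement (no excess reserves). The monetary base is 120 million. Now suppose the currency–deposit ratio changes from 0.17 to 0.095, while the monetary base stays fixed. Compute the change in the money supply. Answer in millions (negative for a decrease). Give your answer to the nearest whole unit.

120 million

Initially m₁ = (1 + 0.17) / (0.126 + 0.17) ≈ 3.9527, so M₁ = 3.9527 × 120 = 474.324 million.
After the change m₂ = (1 + 0.095) / (0.126 + 0.095) ≈ 4.9548, so M₂ = 4.9548 × 120 = 594.576 million.
ΔM = M₂ − M₁ = 594.576 − 474.324 = 120.252 million.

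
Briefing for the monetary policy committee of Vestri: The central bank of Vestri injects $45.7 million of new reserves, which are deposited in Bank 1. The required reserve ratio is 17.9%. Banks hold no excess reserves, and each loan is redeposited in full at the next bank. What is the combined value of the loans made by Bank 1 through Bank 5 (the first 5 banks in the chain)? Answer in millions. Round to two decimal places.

$131.42 million

Bank i lends (1 − rr)^i of the original deposit: Bank 1 lends 45.7·0.8210 = 37.5197, Bank 2 lends 45.7·0.8210² ≈ 30.8037, and so on.
Summing a geometric series: total = 45.7·[0.8210·(1 − 0.8210^5) / (1 − 0.8210)] ≈ 131.4225 million.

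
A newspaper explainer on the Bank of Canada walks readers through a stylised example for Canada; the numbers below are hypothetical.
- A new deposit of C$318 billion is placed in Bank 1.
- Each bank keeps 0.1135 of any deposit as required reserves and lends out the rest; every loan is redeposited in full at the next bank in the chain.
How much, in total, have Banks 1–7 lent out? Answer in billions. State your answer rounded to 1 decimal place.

Bank i lends (1 − rr)^i of the original deposit: Bank 1 lends 318·0.8865 = 281.9070, Bank 2 lends 318·0.8865² ≈ 249.9106, and so on.
Summing a geometric series: total = 318·[0.8865·(1 − 0.8865^7) / (1 − 0.8865)] ≈ 1415.0489 billion.

C$1415.0 billion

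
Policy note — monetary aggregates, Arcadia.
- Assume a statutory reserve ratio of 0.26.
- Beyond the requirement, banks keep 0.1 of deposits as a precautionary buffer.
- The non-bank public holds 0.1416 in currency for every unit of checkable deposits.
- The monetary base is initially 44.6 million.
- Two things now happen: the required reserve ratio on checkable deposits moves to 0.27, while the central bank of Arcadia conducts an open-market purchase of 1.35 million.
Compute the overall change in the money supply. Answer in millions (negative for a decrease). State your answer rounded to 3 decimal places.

1.028 million

Before: m₁ = (1 + 0.1416) / (0.26 + 0.1 + 0.1416) ≈ 2.275917, MB₁ = 44.6, so M₁ = 2.275917 × 44.6 ≈ 101.5059 million.
After: m₂ = (1 + 0.1416) / (0.27 + 0.1 + 0.1416) ≈ 2.231431, MB₂ = 44.6 + 1.35 = 45.95, so M₂ = 2.231431 × 45.95 ≈ 102.5343 million.
ΔM = M₂ − M₁ = 102.5343 − 101.5059 = 1.0284 million.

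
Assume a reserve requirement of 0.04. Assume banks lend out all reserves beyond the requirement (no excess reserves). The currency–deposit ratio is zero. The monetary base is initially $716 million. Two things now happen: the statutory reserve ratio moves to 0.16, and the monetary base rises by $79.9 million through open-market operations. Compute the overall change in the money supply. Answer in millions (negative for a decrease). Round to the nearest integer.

-12926 million

Before: m₁ = 1 / (0.04) = 25, MB₁ = 716, so M₁ = 25 × 716 = 17900 million.
After: m₂ = 1 / (0.16) = 6.25, MB₂ = 716 + 79.9 = 795.9, so M₂ = 6.25 × 795.9 = 4974.375 million.
ΔM = M₂ − M₁ = 4974.375 − 17900 = -12925.625 million.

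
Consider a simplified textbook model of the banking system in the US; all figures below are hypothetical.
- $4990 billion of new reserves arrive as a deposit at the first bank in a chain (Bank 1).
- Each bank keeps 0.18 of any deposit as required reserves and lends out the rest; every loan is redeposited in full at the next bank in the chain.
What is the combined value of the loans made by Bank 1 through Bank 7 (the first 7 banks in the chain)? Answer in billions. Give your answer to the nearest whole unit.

$17065 billion

Bank i lends (1 − rr)^i of the original deposit: Bank 1 lends 4990·0.8200 = 4091.8000, Bank 2 lends 4990·0.8200² = 3355.2760, and so on.
Summing a geometric series: total = 4990·[0.8200·(1 − 0.8200^7) / (1 − 0.8200)] ≈ 17065.4095 billion.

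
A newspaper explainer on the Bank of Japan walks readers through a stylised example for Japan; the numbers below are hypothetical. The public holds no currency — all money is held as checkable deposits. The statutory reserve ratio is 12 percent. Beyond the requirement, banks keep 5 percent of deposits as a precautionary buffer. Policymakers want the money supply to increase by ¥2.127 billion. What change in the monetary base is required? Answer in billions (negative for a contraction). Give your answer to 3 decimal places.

¥0.362 billion

The money multiplier is m = 1 / (rr + e) = 1 / (0.12 + 0.05) ≈ 5.88235.
ΔMB = ΔM / m = (+2.127) / 5.88235 ≈ 0.3616 billion.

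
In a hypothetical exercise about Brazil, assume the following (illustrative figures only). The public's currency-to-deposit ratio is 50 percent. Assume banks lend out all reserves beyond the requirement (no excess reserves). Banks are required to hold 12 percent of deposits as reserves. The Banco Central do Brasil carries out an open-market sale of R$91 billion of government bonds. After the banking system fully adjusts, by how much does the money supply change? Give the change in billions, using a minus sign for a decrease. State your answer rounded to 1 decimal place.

-220.2 billion

The money multiplier is m = (1 + c) / (rr + c) = (1 + 0.5) / (0.12 + 0.5) ≈ 2.4194.
The sale removes 91 billion of base, so ΔM = m × ΔMB = 2.4194 × (−91) = -220.1654 billion.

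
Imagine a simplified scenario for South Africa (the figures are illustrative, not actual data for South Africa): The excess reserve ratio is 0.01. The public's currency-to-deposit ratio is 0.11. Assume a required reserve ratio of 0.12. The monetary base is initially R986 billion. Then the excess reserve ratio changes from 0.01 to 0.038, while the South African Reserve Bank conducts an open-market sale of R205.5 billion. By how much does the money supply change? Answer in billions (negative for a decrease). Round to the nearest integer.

Before: m₁ = (1 + 0.11) / (0.12 + 0.01 + 0.11) = 4.6250, MB₁ = 986, so M₁ = 4.6250 × 986 = 4560.25 billion.
After: m₂ = (1 + 0.11) / (0.12 + 0.038 + 0.11) ≈ 4.1418, MB₂ = 986 − 205.5 = 780.5, so M₂ = 4.1418 × 780.5 = 3232.6749 billion.
ΔM = M₂ − M₁ = 3232.6749 − 4560.25 = -1327.5751 billion.

-1328 billion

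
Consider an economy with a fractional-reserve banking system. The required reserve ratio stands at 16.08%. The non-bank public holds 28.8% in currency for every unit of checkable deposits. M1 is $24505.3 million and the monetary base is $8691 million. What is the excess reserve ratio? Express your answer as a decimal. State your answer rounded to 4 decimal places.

Using m = M/MB = 24505.3/8691 ≈ 2.819618. Since m = (1 + c)/(c + rr + e), the denominator satisfies c + rr + e = (1 + c)/m = (1 + 0.288) / 2.819618 ≈ 0.456799.
With c = 0.288 and rr = 0.1608, the excess reserve ratio is 0.456799 − 0.288 − 0.1608 = 0.007999.

0.0080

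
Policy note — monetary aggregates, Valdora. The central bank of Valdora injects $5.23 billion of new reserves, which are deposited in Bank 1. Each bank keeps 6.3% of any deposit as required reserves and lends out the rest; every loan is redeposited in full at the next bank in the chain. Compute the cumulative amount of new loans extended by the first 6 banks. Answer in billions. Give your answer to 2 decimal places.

$25.14 billion

Bank i lends (1 − rr)^i of the original deposit: Bank 1 lends 5.23·0.9370 ≈ 4.9005, Bank 2 lends 5.23·0.9370² ≈ 4.5918, and so on.
Summing a geometric series: total = 5.23·[0.9370·(1 − 0.9370^6) / (1 − 0.9370)] ≈ 25.1432 billion.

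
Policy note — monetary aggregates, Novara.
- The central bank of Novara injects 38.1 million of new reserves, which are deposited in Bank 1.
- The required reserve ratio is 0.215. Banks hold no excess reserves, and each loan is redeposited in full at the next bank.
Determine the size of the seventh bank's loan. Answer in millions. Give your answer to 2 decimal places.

7.00 million

Each bank lends a fraction (1 − rr) = 0.7850 of the deposit it receives, so Bank 7 receives 38.1·0.7850^6 and lends 38.1·0.7850^7 ≈ 6.9986 million.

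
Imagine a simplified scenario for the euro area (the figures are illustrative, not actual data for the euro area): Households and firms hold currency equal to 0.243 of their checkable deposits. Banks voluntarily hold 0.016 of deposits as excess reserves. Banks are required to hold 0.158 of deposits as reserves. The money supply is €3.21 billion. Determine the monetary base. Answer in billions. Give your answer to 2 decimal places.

The money multiplier is m = (1 + c) / (rr + e + c) = (1 + 0.243) / (0.158 + 0.016 + 0.243) ≈ 2.9808.
MB = M / m = 3.21 / 2.9808 ≈ 1.0769 billion.

€1.08 billion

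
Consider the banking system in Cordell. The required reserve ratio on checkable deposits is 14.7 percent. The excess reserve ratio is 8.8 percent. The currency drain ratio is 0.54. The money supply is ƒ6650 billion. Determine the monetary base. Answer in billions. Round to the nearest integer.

ƒ3347 billion

The money multiplier is m = (1 + c) / (rr + e + c) = (1 + 0.54) / (0.147 + 0.088 + 0.54) ≈ 1.98710.
MB = M / m = 6650 / 1.98710 ≈ 3346.5855 billion.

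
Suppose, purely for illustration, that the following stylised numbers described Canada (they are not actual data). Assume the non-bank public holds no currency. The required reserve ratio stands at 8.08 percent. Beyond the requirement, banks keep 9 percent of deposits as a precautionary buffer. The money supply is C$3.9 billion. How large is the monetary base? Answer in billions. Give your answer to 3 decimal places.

C$0.666 billion

The money multiplier is m = 1 / (rr + e) = 1 / (0.0808 + 0.09) ≈ 5.85480.
MB = M / m = 3.9 / 5.85480 ≈ 0.6661 billion.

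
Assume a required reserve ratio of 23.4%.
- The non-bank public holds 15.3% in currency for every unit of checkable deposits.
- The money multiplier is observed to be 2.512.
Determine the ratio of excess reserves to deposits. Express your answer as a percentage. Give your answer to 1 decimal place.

7.2%

Using m = 2.512. Since m = (1 + c)/(c + rr + e), the denominator satisfies c + rr + e = (1 + c)/m = (1 + 0.153) / 2.512 ≈ 0.458997.
With c = 0.153 and rr = 0.234, the ratio of excess reserves to deposits is 0.458997 − 0.153 − 0.234 = 0.071997.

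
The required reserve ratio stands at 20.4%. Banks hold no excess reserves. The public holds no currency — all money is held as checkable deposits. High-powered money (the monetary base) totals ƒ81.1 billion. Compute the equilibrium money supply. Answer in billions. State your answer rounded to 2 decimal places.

With no currency drain or excess reserves, the money multiplier is m = 1/rr = 1/0.204 ≈ 4.90196.
Money supply M = m × MB = 4.90196 × 81.1 ≈ 397.549 billion.

ƒ397.55 billion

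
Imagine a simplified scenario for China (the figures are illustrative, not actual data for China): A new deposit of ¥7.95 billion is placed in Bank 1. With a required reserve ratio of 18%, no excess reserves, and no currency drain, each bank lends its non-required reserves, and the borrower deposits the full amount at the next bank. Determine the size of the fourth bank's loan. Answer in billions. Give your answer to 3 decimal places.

¥3.594 billion

Each bank lends a fraction (1 − rr) = 0.8200 of the deposit it receives, so Bank 4 receives 7.95·0.8200^3 and lends 7.95·0.8200^4 ≈ 3.5944 billion.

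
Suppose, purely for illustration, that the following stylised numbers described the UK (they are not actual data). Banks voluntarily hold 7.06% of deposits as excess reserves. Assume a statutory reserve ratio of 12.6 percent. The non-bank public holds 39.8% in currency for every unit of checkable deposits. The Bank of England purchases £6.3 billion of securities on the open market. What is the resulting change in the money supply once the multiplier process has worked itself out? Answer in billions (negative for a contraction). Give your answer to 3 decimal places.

£14.812 billion

The money multiplier is m = (1 + c) / (rr + e + c) = (1 + 0.398) / (0.126 + 0.0706 + 0.398) ≈ 2.35116.
The purchase adds 6.3 billion of base, so ΔM = m × ΔMB = 2.35116 × (+6.3) ≈ 14.8123 billion.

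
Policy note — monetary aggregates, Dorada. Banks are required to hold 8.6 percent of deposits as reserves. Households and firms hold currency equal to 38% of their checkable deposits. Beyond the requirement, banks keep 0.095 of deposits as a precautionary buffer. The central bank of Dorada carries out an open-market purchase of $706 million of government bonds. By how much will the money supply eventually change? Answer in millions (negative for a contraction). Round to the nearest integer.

$1737 million

The money multiplier is m = (1 + c) / (rr + e + c) = (1 + 0.38) / (0.086 + 0.095 + 0.38) ≈ 2.4599.
The purchase adds 706 million of base, so ΔM = m × ΔMB = 2.4599 × (+706) = 1736.6894 million.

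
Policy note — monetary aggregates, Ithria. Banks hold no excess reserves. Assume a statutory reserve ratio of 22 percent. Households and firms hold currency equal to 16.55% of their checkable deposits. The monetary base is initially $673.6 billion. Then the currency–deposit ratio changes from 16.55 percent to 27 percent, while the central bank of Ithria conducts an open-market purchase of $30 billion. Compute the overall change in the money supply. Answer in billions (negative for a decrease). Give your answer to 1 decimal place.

Before: m₁ = (1 + 0.1655) / (0.22 + 0.1655) ≈ 3.02335, MB₁ = 673.6, so M₁ = 3.02335 × 673.6 ≈ 2036.5286 billion.
After: m₂ = (1 + 0.27) / (0.22 + 0.27) ≈ 2.59184, MB₂ = 673.6 + 30 = 703.6, so M₂ = 2.59184 × 703.6 ≈ 1823.6186 billion.
ΔM = M₂ − M₁ = 1823.6186 − 2036.5286 = -212.91 billion.

-212.9 billion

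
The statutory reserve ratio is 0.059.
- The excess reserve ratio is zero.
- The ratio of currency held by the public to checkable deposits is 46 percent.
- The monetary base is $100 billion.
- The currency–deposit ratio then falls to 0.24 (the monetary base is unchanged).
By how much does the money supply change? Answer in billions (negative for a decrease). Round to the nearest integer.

Initially m₁ = (1 + 0.46) / (0.059 + 0.46) ≈ 2.8131, so M₁ = 2.8131 × 100 = 281.31 billion.
After the change m₂ = (1 + 0.24) / (0.059 + 0.24) ≈ 4.1472, so M₂ = 4.1472 × 100 = 414.72 billion.
ΔM = M₂ − M₁ = 414.72 − 281.31 = 133.41 billion.

$133 billion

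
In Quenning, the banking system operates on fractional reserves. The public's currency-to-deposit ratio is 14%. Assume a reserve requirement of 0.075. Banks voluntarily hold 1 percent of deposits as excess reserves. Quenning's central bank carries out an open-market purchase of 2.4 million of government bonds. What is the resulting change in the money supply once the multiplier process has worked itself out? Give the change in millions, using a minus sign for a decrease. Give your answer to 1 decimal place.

12.2 million

The money multiplier is m = (1 + c) / (rr + e + c) = (1 + 0.14) / (0.075 + 0.01 + 0.14) ≈ 5.0667.
The purchase adds 2.4 million of base, so ΔM = m × ΔMB = 5.0667 × (+2.4) ≈ 12.1601 million.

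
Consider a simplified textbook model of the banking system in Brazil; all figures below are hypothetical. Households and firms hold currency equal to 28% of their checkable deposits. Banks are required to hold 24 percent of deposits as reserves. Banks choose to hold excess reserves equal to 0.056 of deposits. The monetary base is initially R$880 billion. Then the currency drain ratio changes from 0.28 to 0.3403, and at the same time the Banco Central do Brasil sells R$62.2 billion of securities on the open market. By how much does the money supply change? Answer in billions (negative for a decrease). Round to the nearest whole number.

Before: m₁ = (1 + 0.28) / (0.24 + 0.056 + 0.28) ≈ 2.2222, MB₁ = 880, so M₁ = 2.2222 × 880 = 1955.536 billion.
After: m₂ = (1 + 0.3403) / (0.24 + 0.056 + 0.3403) ≈ 2.1064, MB₂ = 880 − 62.2 = 817.8, so M₂ = 2.1064 × 817.8 ≈ 1722.6139 billion.
ΔM = M₂ − M₁ = 1722.6139 − 1955.536 = -232.9221 billion.

-233 billion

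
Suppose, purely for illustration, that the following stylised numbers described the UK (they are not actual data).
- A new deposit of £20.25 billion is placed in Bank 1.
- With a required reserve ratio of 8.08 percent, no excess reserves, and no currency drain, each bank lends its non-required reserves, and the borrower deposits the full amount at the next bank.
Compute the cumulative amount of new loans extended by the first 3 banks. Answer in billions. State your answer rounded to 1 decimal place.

£51.5 billion

Bank i lends (1 − rr)^i of the original deposit: Bank 1 lends 20.25·0.9192 = 18.6138, Bank 2 lends 20.25·0.9192² ≈ 17.1098, and so on.
Summing a geometric series: total = 20.25·[0.9192·(1 − 0.9192^3) / (1 − 0.9192)] ≈ 51.4509 billion.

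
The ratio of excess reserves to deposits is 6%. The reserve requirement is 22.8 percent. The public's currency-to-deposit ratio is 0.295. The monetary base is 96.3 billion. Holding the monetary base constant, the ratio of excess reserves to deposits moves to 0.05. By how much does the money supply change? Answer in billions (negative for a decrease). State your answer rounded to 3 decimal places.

3.733 billion

Initially m₁ = (1 + 0.295) / (0.228 + 0.06 + 0.295) ≈ 2.221269, so M₁ = 2.221269 × 96.3 ≈ 213.9082 billion.
After the change m₂ = (1 + 0.295) / (0.228 + 0.05 + 0.295) ≈ 2.260035, so M₂ = 2.260035 × 96.3 ≈ 217.6414 billion.
ΔM = M₂ − M₁ = 217.6414 − 213.9082 = 3.7332 billion.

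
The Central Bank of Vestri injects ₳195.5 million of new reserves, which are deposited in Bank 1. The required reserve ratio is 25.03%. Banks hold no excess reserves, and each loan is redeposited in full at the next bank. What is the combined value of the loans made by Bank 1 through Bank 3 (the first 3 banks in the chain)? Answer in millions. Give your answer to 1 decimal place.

Bank i lends (1 − rr)^i of the original deposit: Bank 1 lends 195.5·0.7497 ≈ 146.5663, Bank 2 lends 195.5·0.7497² ≈ 109.8808, and so on.
Summing a geometric series: total = 195.5·[0.7497·(1 − 0.7497^3) / (1 − 0.7497)] ≈ 338.8248 million.

₳338.8 million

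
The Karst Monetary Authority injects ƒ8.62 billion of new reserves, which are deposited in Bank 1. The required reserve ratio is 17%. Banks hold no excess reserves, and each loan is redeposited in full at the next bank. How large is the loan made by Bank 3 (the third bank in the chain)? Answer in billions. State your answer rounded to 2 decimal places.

ƒ4.93 billion

Each bank lends a fraction (1 − rr) = 0.8300 of the deposit it receives, so Bank 3 receives 8.62·0.8300^2 and lends 8.62·0.8300^3 ≈ 4.9288 billion.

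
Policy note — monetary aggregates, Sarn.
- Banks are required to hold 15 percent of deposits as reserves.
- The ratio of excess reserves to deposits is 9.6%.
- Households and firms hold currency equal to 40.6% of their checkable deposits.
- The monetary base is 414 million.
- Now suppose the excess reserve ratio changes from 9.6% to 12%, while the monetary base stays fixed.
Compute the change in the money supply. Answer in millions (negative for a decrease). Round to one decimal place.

Initially m₁ = (1 + 0.406) / (0.15 + 0.096 + 0.406) ≈ 2.15644, so M₁ = 2.15644 × 414 ≈ 892.7662 million.
After the change m₂ = (1 + 0.406) / (0.15 + 0.12 + 0.406) ≈ 2.07988, so M₂ = 2.07988 × 414 ≈ 861.0703 million.
ΔM = M₂ − M₁ = 861.0703 − 892.7662 = -31.6959 million.

-31.7 million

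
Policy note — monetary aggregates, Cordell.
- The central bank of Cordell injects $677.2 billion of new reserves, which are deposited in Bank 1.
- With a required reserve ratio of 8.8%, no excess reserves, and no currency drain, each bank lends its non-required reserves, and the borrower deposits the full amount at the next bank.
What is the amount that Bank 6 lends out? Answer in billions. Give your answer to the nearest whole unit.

Each bank lends a fraction (1 − rr) = 0.9120 of the deposit it receives, so Bank 6 receives 677.2·0.9120^5 and lends 677.2·0.9120^6 ≈ 389.6601 billion.

$390 billion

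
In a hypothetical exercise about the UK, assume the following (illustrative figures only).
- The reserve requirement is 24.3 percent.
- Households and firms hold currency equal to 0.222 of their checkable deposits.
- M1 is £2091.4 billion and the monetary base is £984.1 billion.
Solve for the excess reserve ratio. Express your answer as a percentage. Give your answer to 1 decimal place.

Using m = M/MB = 2091.4/984.1 ≈ 2.125191. Since m = (1 + c)/(c + rr + e), the denominator satisfies c + rr + e = (1 + c)/m = (1 + 0.222) / 2.125191 ≈ 0.575007.
With c = 0.222 and rr = 0.243, the excess reserve ratio is 0.575007 − 0.222 − 0.243 = 0.110007.

11.0%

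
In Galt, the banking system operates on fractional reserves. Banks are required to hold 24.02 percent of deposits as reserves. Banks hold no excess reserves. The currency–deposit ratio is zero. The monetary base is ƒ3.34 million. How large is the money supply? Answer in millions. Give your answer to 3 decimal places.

With no currency drain or excess reserves, the money multiplier is m = 1/rr = 1/0.2402 ≈ 4.16320.
Money supply M = m × MB = 4.16320 × 3.34 ≈ 13.9051 million.

ƒ13.905 million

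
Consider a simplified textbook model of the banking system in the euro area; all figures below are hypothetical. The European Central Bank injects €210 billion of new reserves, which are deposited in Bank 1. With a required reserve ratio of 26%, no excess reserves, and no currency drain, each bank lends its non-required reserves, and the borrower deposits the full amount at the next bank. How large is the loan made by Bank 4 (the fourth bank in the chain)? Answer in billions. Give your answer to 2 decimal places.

€62.97 billion

Each bank lends a fraction (1 − rr) = 0.7400 of the deposit it receives, so Bank 4 receives 210·0.7400^3 and lends 210·0.7400^4 ≈ 62.9718 billion.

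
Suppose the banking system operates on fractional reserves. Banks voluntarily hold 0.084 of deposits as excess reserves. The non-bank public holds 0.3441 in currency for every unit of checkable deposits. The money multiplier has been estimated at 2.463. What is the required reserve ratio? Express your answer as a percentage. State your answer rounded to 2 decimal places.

11.76%

Using m = 2.463. Since m = (1 + c)/(c + rr + e), the denominator satisfies c + rr + e = (1 + c)/m = (1 + 0.3441) / 2.463 ≈ 0.545717.
With c = 0.3441 and e = 0.084, the required reserve ratio is 0.545717 − 0.3441 − 0.084 = 0.117617.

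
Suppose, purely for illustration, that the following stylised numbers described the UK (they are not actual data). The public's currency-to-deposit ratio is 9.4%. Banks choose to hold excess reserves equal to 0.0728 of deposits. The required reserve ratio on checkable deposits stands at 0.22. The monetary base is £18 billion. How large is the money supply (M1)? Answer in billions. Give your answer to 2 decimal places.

£50.91 billion

The money multiplier is m = (1 + c) / (rr + e + c) = (1 + 0.094) / (0.22 + 0.0728 + 0.094) ≈ 2.82834.
So M = m × MB = 2.82834 × 18 ≈ 50.9101 billion.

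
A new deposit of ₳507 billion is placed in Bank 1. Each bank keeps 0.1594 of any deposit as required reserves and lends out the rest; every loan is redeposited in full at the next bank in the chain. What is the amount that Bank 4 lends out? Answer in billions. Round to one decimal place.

₳253.1 billion

Each bank lends a fraction (1 − rr) = 0.8406 of the deposit it receives, so Bank 4 receives 507·0.8406^3 and lends 507·0.8406^4 ≈ 253.1428 billion.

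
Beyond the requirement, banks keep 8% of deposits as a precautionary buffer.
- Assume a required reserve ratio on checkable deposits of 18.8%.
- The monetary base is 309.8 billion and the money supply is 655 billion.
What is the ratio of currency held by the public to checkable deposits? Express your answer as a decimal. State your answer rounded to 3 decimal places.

Using m = M/MB = 655/309.8 ≈ 2.114267. From m = (1 + c)/(c + rr + e), rearranging gives 1 + c = m·(c + rr + e), so c·(1 − m) = m·(rr + e) − 1.
Hence c = [m·(rr + e) − 1]/(1 − m) = [2.114267 × (0.188 + 0.08) − 1] / (1 − 2.114267) ≈ 0.388934.

0.389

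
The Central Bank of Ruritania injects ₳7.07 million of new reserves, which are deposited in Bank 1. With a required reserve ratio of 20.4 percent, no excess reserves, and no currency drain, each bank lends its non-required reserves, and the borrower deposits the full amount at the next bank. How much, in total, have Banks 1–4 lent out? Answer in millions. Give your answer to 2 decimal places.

Bank i lends (1 − rr)^i of the original deposit: Bank 1 lends 7.07·0.7960 ≈ 5.6277, Bank 2 lends 7.07·0.7960² ≈ 4.4797, and so on.
Summing a geometric series: total = 7.07·[0.7960·(1 − 0.7960^4) / (1 − 0.7960)] ≈ 16.5116 million.

₳16.51 million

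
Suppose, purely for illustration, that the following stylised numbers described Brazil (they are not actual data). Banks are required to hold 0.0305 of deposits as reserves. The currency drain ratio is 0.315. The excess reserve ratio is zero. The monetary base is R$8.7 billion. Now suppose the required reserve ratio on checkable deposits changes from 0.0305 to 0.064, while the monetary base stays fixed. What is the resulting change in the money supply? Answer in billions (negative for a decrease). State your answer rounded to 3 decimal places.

-2.927 billion

Initially m₁ = (1 + 0.315) / (0.0305 + 0.315) ≈ 3.80608, so M₁ = 3.80608 × 8.7 ≈ 33.1129 billion.
After the change m₂ = (1 + 0.315) / (0.064 + 0.315) ≈ 3.46966, so M₂ = 3.46966 × 8.7 ≈ 30.186 billion.
ΔM = M₂ − M₁ = 30.186 − 33.1129 = -2.9269 billion.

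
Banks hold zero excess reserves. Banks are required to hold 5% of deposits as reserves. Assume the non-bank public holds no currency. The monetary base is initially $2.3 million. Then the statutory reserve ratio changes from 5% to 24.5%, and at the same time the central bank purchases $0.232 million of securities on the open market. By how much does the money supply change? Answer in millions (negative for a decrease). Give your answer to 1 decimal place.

Before: m₁ = 1 / (0.05) = 20, MB₁ = 2.3, so M₁ = 20 × 2.3 = 46 million.
After: m₂ = 1 / (0.245) ≈ 4.0816, MB₂ = 2.3 + 0.232 = 2.532, so M₂ = 4.0816 × 2.532 ≈ 10.3346 million.
ΔM = M₂ − M₁ = 10.3346 − 46 = -35.6654 million.

-35.7 million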